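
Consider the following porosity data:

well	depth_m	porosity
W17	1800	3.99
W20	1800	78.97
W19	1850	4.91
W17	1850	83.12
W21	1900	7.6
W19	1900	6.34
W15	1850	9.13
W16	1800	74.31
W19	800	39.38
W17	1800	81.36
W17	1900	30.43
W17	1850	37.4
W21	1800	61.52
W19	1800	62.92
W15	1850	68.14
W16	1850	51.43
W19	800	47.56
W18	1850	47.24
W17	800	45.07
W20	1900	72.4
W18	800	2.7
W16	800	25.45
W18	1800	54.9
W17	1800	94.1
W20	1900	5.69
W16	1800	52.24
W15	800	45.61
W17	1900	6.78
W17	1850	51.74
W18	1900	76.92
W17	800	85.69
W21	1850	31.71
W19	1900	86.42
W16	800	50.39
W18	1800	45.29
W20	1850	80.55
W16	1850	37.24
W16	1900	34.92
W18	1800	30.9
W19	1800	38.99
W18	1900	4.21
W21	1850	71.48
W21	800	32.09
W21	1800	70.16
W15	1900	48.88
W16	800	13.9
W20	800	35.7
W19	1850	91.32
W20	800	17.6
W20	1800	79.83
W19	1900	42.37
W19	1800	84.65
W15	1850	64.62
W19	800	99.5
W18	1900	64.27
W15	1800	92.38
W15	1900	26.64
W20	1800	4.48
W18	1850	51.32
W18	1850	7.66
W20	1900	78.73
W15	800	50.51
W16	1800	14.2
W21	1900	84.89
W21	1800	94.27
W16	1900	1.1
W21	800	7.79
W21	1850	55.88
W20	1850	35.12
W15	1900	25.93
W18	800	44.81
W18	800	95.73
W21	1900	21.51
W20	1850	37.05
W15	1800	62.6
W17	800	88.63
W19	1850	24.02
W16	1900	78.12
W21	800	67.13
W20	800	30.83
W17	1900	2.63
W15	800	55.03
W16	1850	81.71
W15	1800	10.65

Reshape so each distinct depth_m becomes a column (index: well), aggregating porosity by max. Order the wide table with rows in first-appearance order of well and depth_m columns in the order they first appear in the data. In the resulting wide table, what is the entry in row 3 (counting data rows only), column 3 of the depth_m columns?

With rows in first-appearance order of well, row 3 is well=W19. depth_m columns in first-appearance order: 1800, 1850, 1900, 800; column 3 is 1900.
Long rows with well=W19, depth_m=1900: max(6.34, 86.42, 42.37) = 86.42.

86.42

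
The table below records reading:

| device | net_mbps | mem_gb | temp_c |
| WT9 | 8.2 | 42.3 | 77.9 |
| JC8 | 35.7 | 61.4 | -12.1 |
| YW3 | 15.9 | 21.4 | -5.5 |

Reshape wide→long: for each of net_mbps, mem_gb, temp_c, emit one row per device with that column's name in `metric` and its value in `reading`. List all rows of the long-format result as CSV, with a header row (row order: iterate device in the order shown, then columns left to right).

device,metric,reading
WT9,net_mbps,8.2
WT9,mem_gb,42.3
WT9,temp_c,77.9
JC8,net_mbps,35.7
JC8,mem_gb,61.4
JC8,temp_c,-12.1
YW3,net_mbps,15.9
YW3,mem_gb,21.4
YW3,temp_c,-5.5

Each (device, column) pair becomes one row: 3 × 3 = 9 rows.
For example, (WT9, net_mbps) → reading=8.2.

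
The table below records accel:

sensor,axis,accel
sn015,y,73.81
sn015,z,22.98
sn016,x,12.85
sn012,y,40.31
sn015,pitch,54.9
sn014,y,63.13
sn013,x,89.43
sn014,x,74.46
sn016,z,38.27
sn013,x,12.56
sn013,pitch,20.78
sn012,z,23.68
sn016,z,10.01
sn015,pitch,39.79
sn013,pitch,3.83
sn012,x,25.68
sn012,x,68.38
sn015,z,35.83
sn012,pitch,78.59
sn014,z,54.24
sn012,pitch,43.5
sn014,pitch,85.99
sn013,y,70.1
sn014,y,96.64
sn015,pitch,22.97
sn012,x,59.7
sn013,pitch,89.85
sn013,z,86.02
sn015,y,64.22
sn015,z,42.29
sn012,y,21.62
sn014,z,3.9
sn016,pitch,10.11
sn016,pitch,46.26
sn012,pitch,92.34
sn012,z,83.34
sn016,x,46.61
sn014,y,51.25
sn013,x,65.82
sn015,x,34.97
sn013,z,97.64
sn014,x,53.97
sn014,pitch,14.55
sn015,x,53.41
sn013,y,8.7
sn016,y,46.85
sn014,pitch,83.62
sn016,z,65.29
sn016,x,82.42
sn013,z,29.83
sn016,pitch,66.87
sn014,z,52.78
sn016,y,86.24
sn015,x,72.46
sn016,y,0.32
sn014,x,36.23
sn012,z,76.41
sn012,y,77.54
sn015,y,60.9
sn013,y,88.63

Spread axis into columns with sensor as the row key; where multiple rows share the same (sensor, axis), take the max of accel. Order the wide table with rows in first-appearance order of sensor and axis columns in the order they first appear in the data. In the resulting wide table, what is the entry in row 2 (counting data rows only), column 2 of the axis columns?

65.29

With rows in first-appearance order of sensor, row 2 is sensor=sn016. axis columns in first-appearance order: y, z, x, pitch; column 2 is z.
Long rows with sensor=sn016, axis=z: max(38.27, 10.01, 65.29) = 65.29.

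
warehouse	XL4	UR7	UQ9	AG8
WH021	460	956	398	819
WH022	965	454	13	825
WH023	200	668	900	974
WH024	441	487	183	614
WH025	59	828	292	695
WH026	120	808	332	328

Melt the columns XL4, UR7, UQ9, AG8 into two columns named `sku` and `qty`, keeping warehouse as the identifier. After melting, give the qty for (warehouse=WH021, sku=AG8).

Unpivoting turns each (warehouse, wide-column) pair into one long row.
The wide cell at row WH021, column AG8 holds 819, so the long row (WH021, AG8) has qty=819.

819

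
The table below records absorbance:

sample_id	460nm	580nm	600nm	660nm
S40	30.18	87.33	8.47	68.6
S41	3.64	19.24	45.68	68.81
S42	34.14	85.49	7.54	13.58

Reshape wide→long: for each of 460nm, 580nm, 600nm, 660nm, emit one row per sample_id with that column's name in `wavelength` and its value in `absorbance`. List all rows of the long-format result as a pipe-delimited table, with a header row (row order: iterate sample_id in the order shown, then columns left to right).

| sample_id | wavelength | absorbance |
| S40 | 460nm | 30.18 |
| S40 | 580nm | 87.33 |
| S40 | 600nm | 8.47 |
| S40 | 660nm | 68.6 |
| S41 | 460nm | 3.64 |
| S41 | 580nm | 19.24 |
| S41 | 600nm | 45.68 |
| S41 | 660nm | 68.81 |
| S42 | 460nm | 34.14 |
| S42 | 580nm | 85.49 |
| S42 | 600nm | 7.54 |
| S42 | 660nm | 13.58 |

Each (sample_id, column) pair becomes one row: 3 × 4 = 12 rows.
For example, (S40, 460nm) → absorbance=30.18.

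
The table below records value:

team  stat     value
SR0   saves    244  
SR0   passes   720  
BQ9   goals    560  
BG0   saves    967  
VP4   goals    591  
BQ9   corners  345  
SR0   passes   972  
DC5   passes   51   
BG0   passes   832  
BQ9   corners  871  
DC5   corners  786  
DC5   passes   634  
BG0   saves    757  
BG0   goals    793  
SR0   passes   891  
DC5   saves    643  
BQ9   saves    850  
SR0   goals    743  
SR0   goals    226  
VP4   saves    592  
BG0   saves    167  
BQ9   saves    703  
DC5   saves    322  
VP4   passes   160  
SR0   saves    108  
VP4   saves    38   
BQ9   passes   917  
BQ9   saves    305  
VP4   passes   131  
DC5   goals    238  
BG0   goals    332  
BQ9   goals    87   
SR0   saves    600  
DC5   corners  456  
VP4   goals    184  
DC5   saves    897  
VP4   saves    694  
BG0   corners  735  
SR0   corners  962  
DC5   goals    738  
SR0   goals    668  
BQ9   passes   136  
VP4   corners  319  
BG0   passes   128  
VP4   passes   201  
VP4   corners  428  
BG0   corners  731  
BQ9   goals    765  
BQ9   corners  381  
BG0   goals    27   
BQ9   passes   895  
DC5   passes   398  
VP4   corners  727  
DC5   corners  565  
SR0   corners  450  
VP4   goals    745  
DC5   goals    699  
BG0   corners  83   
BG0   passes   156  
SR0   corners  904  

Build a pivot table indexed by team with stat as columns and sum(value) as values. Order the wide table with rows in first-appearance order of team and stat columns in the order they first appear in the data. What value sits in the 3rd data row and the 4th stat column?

1549

With rows in first-appearance order of team, row 3 is team=BG0. stat columns in first-appearance order: saves, passes, goals, corners; column 4 is corners.
Long rows with team=BG0, stat=corners: 735 + 731 + 83 = 1549.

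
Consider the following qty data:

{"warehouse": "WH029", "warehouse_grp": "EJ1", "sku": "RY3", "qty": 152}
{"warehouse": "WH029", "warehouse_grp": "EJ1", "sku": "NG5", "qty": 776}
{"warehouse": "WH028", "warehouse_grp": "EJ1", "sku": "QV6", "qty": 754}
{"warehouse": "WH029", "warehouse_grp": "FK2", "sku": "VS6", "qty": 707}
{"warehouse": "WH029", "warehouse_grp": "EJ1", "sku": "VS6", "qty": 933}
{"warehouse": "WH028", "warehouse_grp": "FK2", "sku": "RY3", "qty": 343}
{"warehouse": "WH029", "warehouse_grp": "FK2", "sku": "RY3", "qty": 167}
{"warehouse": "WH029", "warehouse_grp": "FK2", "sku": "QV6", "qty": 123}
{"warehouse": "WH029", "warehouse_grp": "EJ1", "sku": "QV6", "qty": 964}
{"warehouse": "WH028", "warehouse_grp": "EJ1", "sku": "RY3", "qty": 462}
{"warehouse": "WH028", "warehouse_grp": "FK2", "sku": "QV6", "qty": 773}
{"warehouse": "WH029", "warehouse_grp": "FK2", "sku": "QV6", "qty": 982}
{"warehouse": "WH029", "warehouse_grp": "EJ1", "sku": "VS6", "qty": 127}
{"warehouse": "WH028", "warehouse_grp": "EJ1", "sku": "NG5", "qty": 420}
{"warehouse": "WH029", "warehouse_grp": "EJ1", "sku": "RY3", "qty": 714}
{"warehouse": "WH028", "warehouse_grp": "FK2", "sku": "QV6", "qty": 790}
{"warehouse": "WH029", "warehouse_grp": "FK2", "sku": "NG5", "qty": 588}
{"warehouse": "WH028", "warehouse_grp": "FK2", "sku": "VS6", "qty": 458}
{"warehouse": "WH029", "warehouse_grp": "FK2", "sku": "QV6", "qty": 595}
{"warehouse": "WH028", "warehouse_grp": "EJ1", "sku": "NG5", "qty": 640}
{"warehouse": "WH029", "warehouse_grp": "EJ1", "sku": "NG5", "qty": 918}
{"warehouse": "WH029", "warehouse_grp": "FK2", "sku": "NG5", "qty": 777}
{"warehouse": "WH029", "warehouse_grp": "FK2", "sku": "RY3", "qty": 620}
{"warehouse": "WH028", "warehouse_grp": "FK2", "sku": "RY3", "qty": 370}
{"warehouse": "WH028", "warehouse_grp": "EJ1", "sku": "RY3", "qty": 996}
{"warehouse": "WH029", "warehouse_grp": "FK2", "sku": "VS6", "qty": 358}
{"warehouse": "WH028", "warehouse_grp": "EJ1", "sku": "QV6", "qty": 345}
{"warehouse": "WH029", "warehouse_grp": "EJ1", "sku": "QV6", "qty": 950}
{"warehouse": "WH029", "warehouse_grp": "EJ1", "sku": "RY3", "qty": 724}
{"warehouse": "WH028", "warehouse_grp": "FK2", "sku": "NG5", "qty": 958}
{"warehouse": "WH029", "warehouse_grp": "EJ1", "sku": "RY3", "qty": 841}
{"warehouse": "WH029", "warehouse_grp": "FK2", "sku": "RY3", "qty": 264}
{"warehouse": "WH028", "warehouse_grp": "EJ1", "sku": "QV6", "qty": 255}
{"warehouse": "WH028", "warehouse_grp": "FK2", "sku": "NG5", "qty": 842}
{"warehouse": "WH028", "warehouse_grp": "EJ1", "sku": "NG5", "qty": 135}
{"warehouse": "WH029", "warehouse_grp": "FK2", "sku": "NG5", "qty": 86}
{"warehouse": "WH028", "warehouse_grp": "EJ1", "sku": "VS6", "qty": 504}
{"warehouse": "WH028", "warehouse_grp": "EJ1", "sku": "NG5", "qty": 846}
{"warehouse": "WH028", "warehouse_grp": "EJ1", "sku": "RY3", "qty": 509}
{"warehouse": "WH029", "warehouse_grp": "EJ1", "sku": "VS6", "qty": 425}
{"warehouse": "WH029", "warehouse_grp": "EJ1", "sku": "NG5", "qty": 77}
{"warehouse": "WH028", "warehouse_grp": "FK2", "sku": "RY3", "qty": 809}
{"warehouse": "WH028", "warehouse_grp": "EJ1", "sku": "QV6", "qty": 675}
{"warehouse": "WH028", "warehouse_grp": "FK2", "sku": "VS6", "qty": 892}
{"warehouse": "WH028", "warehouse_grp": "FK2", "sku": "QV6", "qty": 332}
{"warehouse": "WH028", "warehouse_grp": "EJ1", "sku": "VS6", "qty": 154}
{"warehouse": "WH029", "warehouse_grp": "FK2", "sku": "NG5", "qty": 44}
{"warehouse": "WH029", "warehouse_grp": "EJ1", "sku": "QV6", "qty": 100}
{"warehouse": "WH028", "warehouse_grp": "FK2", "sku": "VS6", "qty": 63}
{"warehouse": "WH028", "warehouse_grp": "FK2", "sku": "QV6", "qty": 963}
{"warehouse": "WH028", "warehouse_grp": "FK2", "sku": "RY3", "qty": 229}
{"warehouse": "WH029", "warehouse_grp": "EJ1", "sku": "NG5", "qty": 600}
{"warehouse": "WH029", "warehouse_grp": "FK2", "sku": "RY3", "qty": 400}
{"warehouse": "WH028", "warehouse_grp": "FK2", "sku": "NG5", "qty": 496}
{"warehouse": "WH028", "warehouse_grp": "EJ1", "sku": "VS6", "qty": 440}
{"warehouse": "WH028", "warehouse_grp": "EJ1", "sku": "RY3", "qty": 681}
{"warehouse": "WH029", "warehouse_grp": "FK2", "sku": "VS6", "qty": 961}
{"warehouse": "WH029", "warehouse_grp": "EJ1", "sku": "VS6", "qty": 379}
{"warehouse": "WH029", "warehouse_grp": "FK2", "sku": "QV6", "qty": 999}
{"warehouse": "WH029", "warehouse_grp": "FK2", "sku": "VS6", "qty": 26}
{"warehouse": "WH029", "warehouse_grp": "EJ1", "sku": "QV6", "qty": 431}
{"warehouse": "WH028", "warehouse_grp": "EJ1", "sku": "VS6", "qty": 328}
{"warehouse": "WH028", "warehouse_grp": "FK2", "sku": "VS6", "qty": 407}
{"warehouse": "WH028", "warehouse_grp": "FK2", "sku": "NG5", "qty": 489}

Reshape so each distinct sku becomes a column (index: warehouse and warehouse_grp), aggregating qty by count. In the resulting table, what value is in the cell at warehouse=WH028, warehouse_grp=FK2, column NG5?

4

Rows with warehouse=WH028, warehouse_grp=FK2 and sku=NG5: qty values are 958, 842, 496, 489.
4 rows match — count = 4.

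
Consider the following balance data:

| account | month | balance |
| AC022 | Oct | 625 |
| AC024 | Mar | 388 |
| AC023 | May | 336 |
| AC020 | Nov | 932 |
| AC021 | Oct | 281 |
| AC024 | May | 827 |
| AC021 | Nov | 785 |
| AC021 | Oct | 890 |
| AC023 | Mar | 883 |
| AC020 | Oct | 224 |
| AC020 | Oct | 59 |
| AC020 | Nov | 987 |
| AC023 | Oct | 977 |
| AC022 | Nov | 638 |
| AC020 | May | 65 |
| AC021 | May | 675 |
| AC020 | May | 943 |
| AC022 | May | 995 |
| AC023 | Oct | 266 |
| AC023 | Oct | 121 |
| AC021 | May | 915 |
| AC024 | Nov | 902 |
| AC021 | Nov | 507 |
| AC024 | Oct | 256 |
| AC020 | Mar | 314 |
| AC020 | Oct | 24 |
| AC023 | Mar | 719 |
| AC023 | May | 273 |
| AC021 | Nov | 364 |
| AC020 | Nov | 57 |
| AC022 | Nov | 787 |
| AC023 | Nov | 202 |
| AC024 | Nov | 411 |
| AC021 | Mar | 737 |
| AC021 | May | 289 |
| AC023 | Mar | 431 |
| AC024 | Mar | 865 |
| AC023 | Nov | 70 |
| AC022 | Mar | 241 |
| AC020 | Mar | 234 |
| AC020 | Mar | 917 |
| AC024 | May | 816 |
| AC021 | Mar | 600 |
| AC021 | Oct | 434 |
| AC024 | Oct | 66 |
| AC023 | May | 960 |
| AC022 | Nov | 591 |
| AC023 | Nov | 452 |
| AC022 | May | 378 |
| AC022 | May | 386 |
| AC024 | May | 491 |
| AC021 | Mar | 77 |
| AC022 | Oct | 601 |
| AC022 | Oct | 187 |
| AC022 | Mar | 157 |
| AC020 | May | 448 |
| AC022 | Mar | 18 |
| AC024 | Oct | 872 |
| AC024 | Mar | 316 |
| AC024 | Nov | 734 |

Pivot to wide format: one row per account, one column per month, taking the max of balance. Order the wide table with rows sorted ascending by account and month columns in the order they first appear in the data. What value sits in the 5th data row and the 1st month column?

872

With rows sorted ascending by account, row 5 is account=AC024. month columns in first-appearance order: Oct, Mar, May, Nov; column 1 is Oct.
Long rows with account=AC024, month=Oct: max(256, 66, 872) = 872.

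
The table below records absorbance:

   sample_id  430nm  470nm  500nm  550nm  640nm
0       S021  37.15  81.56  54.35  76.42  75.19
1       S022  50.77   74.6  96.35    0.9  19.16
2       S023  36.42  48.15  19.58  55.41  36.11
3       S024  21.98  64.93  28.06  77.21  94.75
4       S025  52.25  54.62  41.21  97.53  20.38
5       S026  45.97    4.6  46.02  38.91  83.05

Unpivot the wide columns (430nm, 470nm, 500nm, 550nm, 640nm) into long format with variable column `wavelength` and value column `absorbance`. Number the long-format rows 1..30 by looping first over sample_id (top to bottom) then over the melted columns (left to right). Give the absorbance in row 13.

30 rows total (6 × 5). Row 13: index ⌊(13-1)/5⌋ = 2 into sample_id → S023; (13-1) mod 5 = 2 into the melted columns → 500nm.
So row 13 is (S023, 500nm, 19.58); absorbance = 19.58.

19.58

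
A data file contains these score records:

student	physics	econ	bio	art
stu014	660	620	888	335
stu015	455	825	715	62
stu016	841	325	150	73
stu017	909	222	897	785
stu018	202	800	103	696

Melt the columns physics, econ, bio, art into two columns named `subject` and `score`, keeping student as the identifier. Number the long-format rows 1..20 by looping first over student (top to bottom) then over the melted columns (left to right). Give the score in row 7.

20 rows total (5 × 4). Row 7: index ⌊(7-1)/4⌋ = 1 into student → stu015; (7-1) mod 4 = 2 into the melted columns → bio.
So row 7 is (stu015, bio, 715); score = 715.

715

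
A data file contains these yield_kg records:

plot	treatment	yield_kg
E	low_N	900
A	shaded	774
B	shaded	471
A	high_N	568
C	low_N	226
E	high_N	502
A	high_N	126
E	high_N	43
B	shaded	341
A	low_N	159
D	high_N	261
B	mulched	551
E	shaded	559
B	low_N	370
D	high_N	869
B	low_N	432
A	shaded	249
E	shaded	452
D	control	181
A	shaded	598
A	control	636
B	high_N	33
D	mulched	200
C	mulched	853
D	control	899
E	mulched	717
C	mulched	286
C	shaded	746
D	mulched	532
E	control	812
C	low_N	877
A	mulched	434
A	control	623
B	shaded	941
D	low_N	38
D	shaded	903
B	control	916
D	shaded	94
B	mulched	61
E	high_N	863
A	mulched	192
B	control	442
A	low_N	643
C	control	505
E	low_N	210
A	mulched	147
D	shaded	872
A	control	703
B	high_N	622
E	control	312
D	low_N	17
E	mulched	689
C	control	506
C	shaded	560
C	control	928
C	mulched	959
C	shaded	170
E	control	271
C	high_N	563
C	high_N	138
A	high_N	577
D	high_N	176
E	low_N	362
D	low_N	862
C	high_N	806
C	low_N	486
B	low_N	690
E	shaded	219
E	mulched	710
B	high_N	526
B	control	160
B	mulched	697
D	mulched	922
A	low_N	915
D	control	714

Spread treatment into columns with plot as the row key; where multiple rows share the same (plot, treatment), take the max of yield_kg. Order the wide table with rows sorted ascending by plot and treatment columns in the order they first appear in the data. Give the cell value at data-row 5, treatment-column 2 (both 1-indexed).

559

With rows sorted ascending by plot, row 5 is plot=E. treatment columns in first-appearance order: low_N, shaded, high_N, mulched, control; column 2 is shaded.
Long rows with plot=E, treatment=shaded: max(559, 452, 219) = 559.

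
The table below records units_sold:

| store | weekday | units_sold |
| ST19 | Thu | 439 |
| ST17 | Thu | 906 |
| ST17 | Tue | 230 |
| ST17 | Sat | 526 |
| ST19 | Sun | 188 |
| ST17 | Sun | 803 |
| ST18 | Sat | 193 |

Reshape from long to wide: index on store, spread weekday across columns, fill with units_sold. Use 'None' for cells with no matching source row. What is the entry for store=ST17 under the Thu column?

The long row with store=ST17, weekday=Thu has units_sold=906.

906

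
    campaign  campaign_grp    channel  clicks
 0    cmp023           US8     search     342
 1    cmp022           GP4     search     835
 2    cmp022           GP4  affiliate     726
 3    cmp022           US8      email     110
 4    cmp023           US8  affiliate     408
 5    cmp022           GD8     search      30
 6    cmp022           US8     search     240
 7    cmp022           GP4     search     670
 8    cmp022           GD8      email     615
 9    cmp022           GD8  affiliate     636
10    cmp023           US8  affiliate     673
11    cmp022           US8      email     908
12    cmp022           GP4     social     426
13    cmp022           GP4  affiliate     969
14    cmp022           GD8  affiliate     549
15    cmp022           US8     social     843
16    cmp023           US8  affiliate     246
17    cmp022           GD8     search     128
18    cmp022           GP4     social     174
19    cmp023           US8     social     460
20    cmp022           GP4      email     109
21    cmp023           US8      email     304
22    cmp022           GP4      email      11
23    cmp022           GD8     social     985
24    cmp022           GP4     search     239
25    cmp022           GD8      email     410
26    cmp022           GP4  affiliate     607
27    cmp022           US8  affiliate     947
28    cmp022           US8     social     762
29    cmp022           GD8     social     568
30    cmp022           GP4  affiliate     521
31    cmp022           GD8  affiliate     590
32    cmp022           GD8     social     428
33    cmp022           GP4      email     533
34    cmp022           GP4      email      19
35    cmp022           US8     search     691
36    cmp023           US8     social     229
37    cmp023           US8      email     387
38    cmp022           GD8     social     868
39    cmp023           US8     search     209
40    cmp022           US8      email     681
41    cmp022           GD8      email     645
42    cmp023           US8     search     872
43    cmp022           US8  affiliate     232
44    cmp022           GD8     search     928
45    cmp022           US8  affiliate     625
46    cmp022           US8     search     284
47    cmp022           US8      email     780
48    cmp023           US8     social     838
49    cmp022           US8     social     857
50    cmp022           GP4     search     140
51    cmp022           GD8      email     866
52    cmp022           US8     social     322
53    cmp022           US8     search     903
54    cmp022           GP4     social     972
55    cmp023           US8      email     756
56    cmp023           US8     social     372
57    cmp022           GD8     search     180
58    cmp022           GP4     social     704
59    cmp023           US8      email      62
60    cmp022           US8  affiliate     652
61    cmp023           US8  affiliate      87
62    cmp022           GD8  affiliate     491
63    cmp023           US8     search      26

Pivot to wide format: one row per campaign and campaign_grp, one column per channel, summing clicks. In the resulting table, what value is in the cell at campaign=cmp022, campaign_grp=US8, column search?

Rows with campaign=cmp022, campaign_grp=US8 and channel=search: clicks values are 240, 691, 284, 903.
240 + 691 + 284 + 903 = 2118.

2118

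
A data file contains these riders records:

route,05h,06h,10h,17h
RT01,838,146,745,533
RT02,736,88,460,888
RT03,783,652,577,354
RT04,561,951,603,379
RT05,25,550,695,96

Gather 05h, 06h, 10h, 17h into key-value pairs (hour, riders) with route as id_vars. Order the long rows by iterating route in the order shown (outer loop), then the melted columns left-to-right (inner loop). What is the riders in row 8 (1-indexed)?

888

20 rows total (5 × 4). Row 8: index ⌊(8-1)/4⌋ = 1 into route → RT02; (8-1) mod 4 = 3 into the melted columns → 17h.
So row 8 is (RT02, 17h, 888); riders = 888.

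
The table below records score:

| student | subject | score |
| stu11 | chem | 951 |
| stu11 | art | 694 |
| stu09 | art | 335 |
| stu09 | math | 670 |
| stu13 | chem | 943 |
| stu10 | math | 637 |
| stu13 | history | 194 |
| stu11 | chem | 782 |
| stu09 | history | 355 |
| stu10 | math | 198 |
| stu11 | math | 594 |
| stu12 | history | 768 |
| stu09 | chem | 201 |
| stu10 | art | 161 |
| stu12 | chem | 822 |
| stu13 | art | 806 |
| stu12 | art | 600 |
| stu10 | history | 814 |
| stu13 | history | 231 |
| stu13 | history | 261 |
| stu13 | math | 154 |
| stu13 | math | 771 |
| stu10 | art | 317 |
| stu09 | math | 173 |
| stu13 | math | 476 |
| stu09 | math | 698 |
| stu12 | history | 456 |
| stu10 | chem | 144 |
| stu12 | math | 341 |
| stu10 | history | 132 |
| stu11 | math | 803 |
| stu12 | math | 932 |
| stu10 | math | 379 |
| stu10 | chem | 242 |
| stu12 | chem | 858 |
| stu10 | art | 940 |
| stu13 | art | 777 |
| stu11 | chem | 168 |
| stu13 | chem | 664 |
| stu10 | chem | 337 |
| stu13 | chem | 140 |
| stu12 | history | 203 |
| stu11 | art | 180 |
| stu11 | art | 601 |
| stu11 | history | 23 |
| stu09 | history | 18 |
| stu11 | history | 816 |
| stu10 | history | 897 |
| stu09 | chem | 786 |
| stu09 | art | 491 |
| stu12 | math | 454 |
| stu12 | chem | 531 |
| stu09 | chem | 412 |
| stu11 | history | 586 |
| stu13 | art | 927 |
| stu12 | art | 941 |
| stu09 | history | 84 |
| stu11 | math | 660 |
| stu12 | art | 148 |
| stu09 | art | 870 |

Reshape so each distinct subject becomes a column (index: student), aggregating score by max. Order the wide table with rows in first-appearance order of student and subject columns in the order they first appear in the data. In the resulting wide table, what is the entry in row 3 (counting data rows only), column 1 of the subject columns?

943

With rows in first-appearance order of student, row 3 is student=stu13. subject columns in first-appearance order: chem, art, math, history; column 1 is chem.
Long rows with student=stu13, subject=chem: max(943, 664, 140) = 943.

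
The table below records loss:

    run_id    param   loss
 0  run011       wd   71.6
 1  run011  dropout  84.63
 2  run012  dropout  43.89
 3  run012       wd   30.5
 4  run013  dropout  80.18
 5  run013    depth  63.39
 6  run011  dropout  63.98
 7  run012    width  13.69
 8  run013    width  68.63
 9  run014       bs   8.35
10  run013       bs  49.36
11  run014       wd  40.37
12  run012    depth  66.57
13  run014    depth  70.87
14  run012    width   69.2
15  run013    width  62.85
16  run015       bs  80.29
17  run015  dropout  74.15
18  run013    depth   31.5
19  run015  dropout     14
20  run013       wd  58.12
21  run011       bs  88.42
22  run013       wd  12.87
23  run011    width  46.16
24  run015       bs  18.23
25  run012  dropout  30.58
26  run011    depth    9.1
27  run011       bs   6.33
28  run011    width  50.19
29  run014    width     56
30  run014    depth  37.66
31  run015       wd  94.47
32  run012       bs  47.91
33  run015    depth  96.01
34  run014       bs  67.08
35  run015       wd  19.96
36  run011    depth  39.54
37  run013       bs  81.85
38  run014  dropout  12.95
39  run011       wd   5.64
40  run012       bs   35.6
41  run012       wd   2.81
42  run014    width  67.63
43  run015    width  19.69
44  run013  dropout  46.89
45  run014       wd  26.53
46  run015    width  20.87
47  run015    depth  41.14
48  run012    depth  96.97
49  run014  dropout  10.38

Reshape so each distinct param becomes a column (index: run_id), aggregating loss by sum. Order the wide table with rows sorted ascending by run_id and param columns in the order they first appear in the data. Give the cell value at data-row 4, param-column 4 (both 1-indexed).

123.63

With rows sorted ascending by run_id, row 4 is run_id=run014. param columns in first-appearance order: wd, dropout, depth, width, bs; column 4 is width.
Long rows with run_id=run014, param=width: 56 + 67.63 = 123.63.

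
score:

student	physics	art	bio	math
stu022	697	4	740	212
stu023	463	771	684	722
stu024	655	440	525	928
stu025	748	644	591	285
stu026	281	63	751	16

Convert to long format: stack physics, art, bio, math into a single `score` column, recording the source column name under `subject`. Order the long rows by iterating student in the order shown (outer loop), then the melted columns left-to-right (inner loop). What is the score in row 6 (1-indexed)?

771

20 rows total (5 × 4). Row 6: index ⌊(6-1)/4⌋ = 1 into student → stu023; (6-1) mod 4 = 1 into the melted columns → art.
So row 6 is (stu023, art, 771); score = 771.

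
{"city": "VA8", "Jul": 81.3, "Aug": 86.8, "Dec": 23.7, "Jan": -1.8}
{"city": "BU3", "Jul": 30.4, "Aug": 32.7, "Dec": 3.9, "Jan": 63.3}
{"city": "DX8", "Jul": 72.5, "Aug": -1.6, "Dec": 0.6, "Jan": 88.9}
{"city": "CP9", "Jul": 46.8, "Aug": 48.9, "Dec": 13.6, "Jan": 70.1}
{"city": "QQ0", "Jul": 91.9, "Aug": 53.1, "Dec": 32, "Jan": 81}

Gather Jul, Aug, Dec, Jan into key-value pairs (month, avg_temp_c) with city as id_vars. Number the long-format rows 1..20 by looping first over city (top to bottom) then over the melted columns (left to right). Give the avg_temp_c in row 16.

20 rows total (5 × 4). Row 16: index ⌊(16-1)/4⌋ = 3 into city → CP9; (16-1) mod 4 = 3 into the melted columns → Jan.
So row 16 is (CP9, Jan, 70.1); avg_temp_c = 70.1.

70.1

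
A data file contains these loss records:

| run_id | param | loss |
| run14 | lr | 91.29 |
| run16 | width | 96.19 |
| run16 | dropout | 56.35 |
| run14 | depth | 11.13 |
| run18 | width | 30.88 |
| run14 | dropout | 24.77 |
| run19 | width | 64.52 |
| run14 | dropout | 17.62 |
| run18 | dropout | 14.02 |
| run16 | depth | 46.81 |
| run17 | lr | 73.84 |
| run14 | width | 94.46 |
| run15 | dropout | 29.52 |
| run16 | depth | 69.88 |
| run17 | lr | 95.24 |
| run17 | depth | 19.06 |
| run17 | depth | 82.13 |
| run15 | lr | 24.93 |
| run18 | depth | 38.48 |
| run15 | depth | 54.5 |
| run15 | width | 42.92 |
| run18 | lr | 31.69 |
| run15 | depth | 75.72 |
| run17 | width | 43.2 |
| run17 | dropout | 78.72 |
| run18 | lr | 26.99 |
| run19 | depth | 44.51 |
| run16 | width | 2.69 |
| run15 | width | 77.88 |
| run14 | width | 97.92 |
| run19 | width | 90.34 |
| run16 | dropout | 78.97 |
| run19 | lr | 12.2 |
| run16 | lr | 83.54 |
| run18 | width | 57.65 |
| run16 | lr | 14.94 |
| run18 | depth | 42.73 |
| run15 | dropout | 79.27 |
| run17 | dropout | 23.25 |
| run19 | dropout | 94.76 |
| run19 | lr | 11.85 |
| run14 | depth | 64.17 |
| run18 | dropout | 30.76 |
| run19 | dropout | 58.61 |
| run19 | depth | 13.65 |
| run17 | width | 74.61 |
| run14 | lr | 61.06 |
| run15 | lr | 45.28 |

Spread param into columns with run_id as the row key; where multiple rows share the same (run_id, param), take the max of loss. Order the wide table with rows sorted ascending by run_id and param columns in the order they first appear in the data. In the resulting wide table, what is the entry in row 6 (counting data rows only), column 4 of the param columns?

44.51

With rows sorted ascending by run_id, row 6 is run_id=run19. param columns in first-appearance order: lr, width, dropout, depth; column 4 is depth.
Long rows with run_id=run19, param=depth: max(44.51, 13.65) = 44.51.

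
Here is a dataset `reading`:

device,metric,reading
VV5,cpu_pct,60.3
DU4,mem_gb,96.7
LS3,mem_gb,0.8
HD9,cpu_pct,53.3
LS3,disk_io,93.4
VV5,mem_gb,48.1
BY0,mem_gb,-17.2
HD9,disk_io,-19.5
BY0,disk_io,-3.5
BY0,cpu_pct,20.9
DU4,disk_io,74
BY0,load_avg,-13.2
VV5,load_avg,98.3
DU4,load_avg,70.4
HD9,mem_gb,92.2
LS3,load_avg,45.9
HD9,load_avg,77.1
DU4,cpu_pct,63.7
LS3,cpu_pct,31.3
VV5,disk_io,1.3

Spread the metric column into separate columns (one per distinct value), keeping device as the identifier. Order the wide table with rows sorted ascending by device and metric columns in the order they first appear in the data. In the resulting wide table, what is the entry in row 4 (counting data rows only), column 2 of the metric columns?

0.8

With rows sorted ascending by device, row 4 is device=LS3. metric columns in first-appearance order: cpu_pct, mem_gb, disk_io, load_avg; column 2 is mem_gb.
Long rows with device=LS3, metric=mem_gb: reading = 0.8.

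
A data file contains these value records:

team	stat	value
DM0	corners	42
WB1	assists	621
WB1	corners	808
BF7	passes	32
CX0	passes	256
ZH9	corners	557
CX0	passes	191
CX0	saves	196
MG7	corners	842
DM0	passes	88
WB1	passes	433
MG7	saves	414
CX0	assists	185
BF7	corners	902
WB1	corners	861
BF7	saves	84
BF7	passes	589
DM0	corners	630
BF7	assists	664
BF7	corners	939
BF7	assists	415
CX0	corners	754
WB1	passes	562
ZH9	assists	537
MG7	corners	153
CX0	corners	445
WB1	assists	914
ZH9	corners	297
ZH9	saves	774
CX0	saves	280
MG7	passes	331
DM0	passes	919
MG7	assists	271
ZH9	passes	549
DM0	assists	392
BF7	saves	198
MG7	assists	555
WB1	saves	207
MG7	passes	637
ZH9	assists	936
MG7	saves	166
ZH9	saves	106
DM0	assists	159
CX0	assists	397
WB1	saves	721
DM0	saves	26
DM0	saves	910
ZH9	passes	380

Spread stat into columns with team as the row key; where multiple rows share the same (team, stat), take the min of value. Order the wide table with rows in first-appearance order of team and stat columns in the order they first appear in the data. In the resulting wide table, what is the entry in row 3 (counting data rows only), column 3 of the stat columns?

32

With rows in first-appearance order of team, row 3 is team=BF7. stat columns in first-appearance order: corners, assists, passes, saves; column 3 is passes.
Long rows with team=BF7, stat=passes: min(32, 589) = 32.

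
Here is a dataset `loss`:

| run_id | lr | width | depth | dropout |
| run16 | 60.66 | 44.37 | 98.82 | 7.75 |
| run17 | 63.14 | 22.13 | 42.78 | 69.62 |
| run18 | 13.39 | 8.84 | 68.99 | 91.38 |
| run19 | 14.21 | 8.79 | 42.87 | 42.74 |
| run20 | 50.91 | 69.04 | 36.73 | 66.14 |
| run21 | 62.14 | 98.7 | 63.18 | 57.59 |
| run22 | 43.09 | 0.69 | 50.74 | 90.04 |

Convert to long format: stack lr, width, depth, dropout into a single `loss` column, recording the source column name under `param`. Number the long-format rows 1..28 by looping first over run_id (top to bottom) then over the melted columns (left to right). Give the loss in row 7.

42.78

28 rows total (7 × 4). Row 7: index ⌊(7-1)/4⌋ = 1 into run_id → run17; (7-1) mod 4 = 2 into the melted columns → depth.
So row 7 is (run17, depth, 42.78); loss = 42.78.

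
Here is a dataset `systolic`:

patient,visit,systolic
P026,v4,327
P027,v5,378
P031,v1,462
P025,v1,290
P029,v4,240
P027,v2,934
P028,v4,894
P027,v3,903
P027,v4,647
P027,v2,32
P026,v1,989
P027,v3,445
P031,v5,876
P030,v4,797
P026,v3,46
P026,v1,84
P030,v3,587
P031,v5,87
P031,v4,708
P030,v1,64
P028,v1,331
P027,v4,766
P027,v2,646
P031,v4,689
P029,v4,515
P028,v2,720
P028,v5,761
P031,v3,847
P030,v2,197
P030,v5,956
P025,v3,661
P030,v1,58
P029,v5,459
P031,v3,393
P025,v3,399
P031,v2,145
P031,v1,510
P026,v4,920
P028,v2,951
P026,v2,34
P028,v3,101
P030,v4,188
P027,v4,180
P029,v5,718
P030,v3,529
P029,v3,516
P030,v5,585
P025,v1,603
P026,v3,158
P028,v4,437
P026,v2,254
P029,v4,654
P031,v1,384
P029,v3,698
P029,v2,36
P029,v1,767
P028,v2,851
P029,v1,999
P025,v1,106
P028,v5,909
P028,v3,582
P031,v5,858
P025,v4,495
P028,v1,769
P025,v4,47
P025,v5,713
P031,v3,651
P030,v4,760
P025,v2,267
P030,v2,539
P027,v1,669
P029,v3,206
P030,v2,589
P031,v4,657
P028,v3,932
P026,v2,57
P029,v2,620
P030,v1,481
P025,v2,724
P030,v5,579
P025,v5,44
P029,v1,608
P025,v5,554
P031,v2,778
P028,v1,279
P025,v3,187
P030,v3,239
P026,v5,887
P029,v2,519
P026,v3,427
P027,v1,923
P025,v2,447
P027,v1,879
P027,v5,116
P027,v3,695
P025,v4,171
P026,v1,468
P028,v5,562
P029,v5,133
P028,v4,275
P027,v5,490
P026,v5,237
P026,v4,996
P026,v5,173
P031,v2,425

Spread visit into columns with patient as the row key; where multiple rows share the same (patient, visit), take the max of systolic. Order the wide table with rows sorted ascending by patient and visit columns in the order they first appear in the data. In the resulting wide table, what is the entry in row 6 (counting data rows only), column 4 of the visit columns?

With rows sorted ascending by patient, row 6 is patient=P030. visit columns in first-appearance order: v4, v5, v1, v2, v3; column 4 is v2.
Long rows with patient=P030, visit=v2: max(197, 539, 589) = 589.

589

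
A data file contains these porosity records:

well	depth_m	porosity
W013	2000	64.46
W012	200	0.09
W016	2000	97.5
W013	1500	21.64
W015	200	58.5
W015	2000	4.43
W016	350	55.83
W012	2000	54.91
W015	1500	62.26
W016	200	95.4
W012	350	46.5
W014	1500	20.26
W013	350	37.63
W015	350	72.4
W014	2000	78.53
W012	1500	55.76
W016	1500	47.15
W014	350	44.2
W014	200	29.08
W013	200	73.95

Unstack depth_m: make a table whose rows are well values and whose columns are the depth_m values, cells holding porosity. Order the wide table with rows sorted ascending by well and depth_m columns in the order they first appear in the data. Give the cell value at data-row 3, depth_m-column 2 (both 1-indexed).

With rows sorted ascending by well, row 3 is well=W014. depth_m columns in first-appearance order: 2000, 200, 1500, 350; column 2 is 200.
Long rows with well=W014, depth_m=200: porosity = 29.08.

29.08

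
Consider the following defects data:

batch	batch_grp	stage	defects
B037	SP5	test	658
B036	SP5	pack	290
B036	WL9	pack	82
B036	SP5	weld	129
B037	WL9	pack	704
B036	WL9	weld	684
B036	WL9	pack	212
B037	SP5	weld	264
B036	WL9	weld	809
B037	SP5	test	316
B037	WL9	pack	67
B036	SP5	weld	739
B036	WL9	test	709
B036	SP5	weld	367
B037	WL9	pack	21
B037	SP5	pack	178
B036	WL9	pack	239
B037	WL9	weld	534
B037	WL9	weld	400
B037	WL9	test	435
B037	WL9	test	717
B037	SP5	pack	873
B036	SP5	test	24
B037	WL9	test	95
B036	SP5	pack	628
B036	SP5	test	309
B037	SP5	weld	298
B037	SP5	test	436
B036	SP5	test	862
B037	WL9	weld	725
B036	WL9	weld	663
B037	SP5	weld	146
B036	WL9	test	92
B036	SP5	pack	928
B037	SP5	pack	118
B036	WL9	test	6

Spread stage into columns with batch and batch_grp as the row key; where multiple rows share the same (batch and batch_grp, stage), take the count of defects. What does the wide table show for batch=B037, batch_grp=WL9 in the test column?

3

Rows with batch=B037, batch_grp=WL9 and stage=test: defects values are 435, 717, 95.
3 rows match — count = 3.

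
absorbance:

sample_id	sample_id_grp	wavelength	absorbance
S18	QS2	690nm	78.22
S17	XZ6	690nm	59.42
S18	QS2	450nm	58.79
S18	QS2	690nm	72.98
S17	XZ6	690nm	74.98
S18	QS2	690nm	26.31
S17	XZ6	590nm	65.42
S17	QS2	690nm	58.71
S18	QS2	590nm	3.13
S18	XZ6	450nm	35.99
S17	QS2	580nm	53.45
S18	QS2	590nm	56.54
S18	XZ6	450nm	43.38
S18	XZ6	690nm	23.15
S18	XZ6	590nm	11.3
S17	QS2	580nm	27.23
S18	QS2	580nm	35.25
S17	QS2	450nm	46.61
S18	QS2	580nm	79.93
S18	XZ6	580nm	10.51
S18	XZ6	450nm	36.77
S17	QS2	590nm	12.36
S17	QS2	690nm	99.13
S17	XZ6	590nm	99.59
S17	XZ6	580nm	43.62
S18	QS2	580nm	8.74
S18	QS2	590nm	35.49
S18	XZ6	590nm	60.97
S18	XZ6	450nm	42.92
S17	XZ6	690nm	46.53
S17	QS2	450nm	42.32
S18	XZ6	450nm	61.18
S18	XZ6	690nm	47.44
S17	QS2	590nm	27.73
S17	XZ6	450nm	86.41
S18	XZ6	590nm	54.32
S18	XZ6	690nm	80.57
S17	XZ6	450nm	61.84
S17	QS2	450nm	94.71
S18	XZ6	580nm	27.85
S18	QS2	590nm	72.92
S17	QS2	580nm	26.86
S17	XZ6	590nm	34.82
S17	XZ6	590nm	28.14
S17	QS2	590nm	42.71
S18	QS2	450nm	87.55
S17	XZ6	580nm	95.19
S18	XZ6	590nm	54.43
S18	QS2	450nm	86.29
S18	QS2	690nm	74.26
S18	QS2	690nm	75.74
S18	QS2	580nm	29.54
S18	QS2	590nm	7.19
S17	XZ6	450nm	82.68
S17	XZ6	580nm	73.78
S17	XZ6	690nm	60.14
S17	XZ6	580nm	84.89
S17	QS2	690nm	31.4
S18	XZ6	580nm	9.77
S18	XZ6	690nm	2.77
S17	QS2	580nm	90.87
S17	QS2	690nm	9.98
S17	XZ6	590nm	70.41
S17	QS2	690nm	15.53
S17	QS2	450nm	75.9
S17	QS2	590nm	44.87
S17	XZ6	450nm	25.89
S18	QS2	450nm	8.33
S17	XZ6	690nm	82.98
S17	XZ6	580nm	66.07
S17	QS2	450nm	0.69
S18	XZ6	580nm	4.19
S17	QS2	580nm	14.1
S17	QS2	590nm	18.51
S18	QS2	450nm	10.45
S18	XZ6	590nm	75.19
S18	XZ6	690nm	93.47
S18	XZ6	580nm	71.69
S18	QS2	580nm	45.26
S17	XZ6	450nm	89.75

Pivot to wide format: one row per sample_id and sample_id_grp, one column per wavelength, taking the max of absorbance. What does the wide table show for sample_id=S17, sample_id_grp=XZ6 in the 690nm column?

Rows with sample_id=S17, sample_id_grp=XZ6 and wavelength=690nm: absorbance values are 59.42, 74.98, 46.53, 60.14, 82.98.
max(59.42, 74.98, 46.53, 60.14, 82.98) = 82.98.

82.98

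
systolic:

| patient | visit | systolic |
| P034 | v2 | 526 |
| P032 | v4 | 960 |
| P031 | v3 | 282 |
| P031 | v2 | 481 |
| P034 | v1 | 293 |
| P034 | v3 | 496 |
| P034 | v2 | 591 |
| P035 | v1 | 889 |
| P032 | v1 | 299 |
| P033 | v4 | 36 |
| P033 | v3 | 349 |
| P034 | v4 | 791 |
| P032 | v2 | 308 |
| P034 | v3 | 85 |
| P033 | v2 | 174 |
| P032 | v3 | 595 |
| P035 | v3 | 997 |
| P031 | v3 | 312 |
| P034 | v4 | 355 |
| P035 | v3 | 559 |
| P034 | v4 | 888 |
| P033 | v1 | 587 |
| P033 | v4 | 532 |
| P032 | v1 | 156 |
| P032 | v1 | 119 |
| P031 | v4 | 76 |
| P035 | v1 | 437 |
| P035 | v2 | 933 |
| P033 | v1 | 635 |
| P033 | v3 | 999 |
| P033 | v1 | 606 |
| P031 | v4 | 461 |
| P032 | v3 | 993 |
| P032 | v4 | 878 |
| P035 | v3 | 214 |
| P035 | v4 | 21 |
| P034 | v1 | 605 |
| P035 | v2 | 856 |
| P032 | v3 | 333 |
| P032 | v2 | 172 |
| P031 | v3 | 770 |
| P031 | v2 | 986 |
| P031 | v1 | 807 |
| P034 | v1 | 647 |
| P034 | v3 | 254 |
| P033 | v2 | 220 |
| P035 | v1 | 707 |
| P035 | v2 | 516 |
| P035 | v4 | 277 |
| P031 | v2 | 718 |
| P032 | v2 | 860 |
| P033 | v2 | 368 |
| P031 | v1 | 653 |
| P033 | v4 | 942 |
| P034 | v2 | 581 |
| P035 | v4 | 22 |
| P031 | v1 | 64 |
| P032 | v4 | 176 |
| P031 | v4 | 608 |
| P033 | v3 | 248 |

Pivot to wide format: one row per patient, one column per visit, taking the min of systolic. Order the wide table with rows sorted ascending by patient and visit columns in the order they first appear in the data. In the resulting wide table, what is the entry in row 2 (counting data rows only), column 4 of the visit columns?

119

With rows sorted ascending by patient, row 2 is patient=P032. visit columns in first-appearance order: v2, v4, v3, v1; column 4 is v1.
Long rows with patient=P032, visit=v1: min(299, 156, 119) = 119.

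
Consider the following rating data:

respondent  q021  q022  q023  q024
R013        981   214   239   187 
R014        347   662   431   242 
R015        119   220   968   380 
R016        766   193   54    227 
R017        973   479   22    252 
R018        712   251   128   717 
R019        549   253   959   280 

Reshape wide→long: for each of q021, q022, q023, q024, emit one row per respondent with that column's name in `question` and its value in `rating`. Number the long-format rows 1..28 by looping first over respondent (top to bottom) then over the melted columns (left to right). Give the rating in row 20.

252

28 rows total (7 × 4). Row 20: index ⌊(20-1)/4⌋ = 4 into respondent → R017; (20-1) mod 4 = 3 into the melted columns → q024.
So row 20 is (R017, q024, 252); rating = 252.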